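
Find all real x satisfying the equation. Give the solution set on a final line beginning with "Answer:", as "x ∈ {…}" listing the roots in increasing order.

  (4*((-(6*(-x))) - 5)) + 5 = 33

Step 1. [(4*((-(6*(-x))) - 5)) + 5 = 33] 5 comes off first (subtract 5), so sub: 4*((-(6*(-x))) - 5) = 28.
Step 2. [4*((-(6*(-x))) - 5) = 28] LHS = 4·(…); ÷4 both sides, so div: (-(6*(-x))) - 5 = 7.
Step 3. [(-(6*(-x))) - 5 = 7] the outer -5 inverts by adding 5, so sub: -(6*(-x)) = 12.
Step 4. [-(6*(-x)) = 12] flip signs both sides, so neg: 6*(-x) = -12.
Step 5. [6*(-x) = -12] 6 out front; divide by 6. So div: -x = -2.
Step 6. [-x = -2] flip signs both sides. So neg: x = 2.

Answer: x ∈ {2}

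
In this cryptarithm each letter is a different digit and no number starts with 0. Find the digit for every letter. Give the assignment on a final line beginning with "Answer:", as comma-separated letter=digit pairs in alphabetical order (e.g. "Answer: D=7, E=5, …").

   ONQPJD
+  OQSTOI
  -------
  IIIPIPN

Step 1. [col 1: D + I ≡ N (mod 10)] column 1 (D + I ≡ N (mod 10), carry-in 0) doesn't pin N yet; pick N=8 and continue ⇒ N=8.
Step 2. [col 1: D + I ≡ N (mod 10)] no forcing yet in column 1 (carry-in 0); D=7 is free and consistent — try it. So D=7.
Step 3. [col 1: D + I ≡ N (mod 10)] from column 1 (D=7, N=8, carry-in 0, digits 7,8 already taken and all letters distinct): I must equal 1. So I=1.
Step 4. [col 2: J + O ≡ P (mod 10)] no forcing yet in column 2 (carry-in 0); J=9 is free and consistent — try it. So J=9.
Step 5. [col 2: J + O ≡ P (mod 10)] P=4 is one option consistent with column 2 (J + O ≡ P (mod 10), carry-in 0) — take it ⇒ P=4.
Step 6. [col 2: J + O ≡ P (mod 10)] column 2: given J=9, P=4, carry-in 0, and digits 1,4,7,8,9 already taken and all letters distinct, J+O≡P (mod 10) forces O=5 ⇒ O=5.
Step 7. [col 3: P + T ≡ I (mod 10)] column 3: given P=4, I=1, carry-in 1, and digits 1,4,5,7,8,9 already taken and all letters distinct, P+T≡I (mod 10) forces T=6, so T=6.
Step 8. [col 4: Q + S ≡ P (mod 10)] Q=3 is one option consistent with column 4 (Q + S ≡ P (mod 10), carry-in 1) — take it, so Q=3.
Step 9. [col 4: Q + S ≡ P (mod 10)] column 4 reads Q+S+carry(1)=P with Q=3, P=4; with digits 1,3,4,5,6,7,8,9 already taken and all letters distinct, the only value for S is 0 ⇒ S=0.

Answer: D=7, I=1, J=9, N=8, O=5, P=4, Q=3, S=0, T=6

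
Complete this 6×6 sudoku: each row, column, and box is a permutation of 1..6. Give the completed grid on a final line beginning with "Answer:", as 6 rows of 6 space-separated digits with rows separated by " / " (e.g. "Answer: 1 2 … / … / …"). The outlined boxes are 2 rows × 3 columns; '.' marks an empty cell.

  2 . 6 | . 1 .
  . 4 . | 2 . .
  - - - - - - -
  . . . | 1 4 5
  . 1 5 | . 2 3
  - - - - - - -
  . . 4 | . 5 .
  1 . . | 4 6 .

Step 1. [r6c6∈{2}] r6c6's peers cover all but 2. So r6c6=2.
Step 2. [r6c3∈{3}] only 3 remains possible at r6c3 ⇒ r6c3=3.
Step 3. [r5c1∈{6}] r5c1's peers cover all but 6, so r5c1=6.
Step 4. [r3c2∈{2,3,6}] row 3 places 6 nowhere but r3c2. So r3c2=6.
Step 5. [r1c2∈{3,5}] r1c2 is the only open cell in col 2 admitting 3. So r1c2=3.
Step 6. [r1c4∈{5}] r1c4 is down to just 5, so r1c4=5.
Step 7. [r1c6∈{4}] r1c6's peers cover all but 4 ⇒ r1c6=4.
Step 8. [r5c4∈{3}] r5c4 is down to just 3, so r5c4=3.
Step 9. [r2c5∈{3}] r2c5 is down to just 3. So r2c5=3.
Step 10. [r4c1∈{4}] nothing but 4 survives at r4c1, so r4c1=4.
Step 11. [r3c1∈{3}] r3c1 has the single candidate 3 ⇒ r3c1=3.
Step 12. [r6c2∈{5}] only 5 remains possible at r6c2 ⇒ r6c2=5.
Step 13. [r5c2∈{2}] r5c2 has the single candidate 2, so r5c2=2.
Step 14. [r2c6∈{6}] nothing but 6 survives at r2c6, so r2c6=6.
Step 15. [r3c3∈{2}] r3c3 is down to just 2, so r3c3=2.
Step 16. [r5c6∈{1}] r5c6 is down to just 1, so r5c6=1.
Step 17. [r2c1∈{5}] only 5 remains possible at r2c1 ⇒ r2c1=5.
Step 18. [r2c3∈{1}] nothing but 1 survives at r2c3, so r2c3=1.
Step 19. [r4c4∈{6}] r4c4's peers cover all but 6. So r4c4=6.

Answer: 2 3 6 5 1 4 / 5 4 1 2 3 6 / 3 6 2 1 4 5 / 4 1 5 6 2 3 / 6 2 4 3 5 1 / 1 5 3 4 6 2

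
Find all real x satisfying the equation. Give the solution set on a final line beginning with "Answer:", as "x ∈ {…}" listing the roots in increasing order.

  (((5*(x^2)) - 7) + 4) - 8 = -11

Step 1. [(((5*(x^2)) - 7) + 4) - 8 = -11] the outer -8 inverts by adding 8. So sub: ((5*(x^2)) - 7) + 4 = -3.
Step 2. [((5*(x^2)) - 7) + 4 = -3] 4 comes off first (subtract 4) ⇒ sub: (5*(x^2)) - 7 = -7.
Step 3. [(5*(x^2)) - 7 = -7] 7 comes off first (add 7), so sub: 5*(x^2) = 0.
Step 4. [5*(x^2) = 0] divide by the outer 5 ⇒ div: x^2 = 0.
Step 5. [x^2 = 0] LHS squared, RHS 0 ≥ 0: apply √ (±). So sqrt: x = 0.

Answer: x ∈ {0}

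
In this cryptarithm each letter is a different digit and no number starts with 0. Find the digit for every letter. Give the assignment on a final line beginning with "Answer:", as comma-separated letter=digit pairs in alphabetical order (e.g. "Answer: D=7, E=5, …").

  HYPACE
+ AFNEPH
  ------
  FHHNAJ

Step 1. [col 1: E + H ≡ J (mod 10)] J=8 is one option consistent with column 1 (E + H ≡ J (mod 10), carry-in 0) — take it ⇒ J=8.
Step 2. [col 1: E + H ≡ J (mod 10)] column 1 (E + H ≡ J (mod 10), carry-in 0) doesn't pin H yet; pick H=2 and continue ⇒ H=2.
Step 3. [col 1: E + H ≡ J (mod 10)] column 1 reads E+H+carry(0)=J with H=2, J=8; with digits 2,8 already taken and all letters distinct, the only value for E is 6 ⇒ E=6.
Step 4. [col 2: C + P ≡ A (mod 10)] C=3 is one option consistent with column 2 (C + P ≡ A (mod 10), carry-in 0) — take it. So C=3.
Step 5. [col 2: C + P ≡ A (mod 10)] column 2 (C + P ≡ A (mod 10), carry-in 0) doesn't pin A yet; pick A=4 and continue ⇒ A=4.
Step 6. [col 2: C + P ≡ A (mod 10)] column 2 reads C+P+carry(0)=A with C=3, A=4; with digits 2,3,4,6,8 already taken and all letters distinct, the only value for P is 1. So P=1.
Step 7. [col 3: A + E ≡ N (mod 10)] from column 3 (A=4, E=6, carry-in 0, digits 1,2,3,4,6,8 already taken and all letters distinct): N must equal 0 ⇒ N=0.
Step 8. [col 5: Y + F ≡ H (mod 10)] no forcing yet in column 5 (carry-in 0); Y=5 is free and consistent — try it. So Y=5.
Step 9. [col 5: Y + F ≡ H (mod 10)] column 5 reads Y+F+carry(0)=H with Y=5, H=2; with digits 0,1,2,3,4,5,6,8 already taken and all letters distinct, the only value for F is 7. So F=7.

Answer: A=4, C=3, E=6, F=7, H=2, J=8, N=0, P=1, Y=5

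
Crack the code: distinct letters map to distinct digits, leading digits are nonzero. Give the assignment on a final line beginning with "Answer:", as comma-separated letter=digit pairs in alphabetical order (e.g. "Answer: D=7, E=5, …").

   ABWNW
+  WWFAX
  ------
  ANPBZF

Step 1. [col 1: W + X ≡ F (mod 10)] no forcing yet in column 1 (carry-in 0); W=8 is free and consistent — try it, so W=8.
Step 2. [col 1: W + X ≡ F (mod 10)] F=7 is one option consistent with column 1 (W + X ≡ F (mod 10), carry-in 0) — take it. So F=7.
Step 3. [col 1: W + X ≡ F (mod 10)] column 1: given W=8, F=7, carry-in 0, and digits 7,8 already taken and all letters distinct, W+X≡F (mod 10) forces X=9 ⇒ X=9.
Step 4. [col 2: N + A ≡ Z (mod 10)] column 2 (N + A ≡ Z (mod 10), carry-in 1) doesn't pin N yet; pick N=0 and continue, so N=0.
Step 5. [col 2: N + A ≡ Z (mod 10)] column 2 (N + A ≡ Z (mod 10), carry-in 1) doesn't pin Z yet; pick Z=2 and continue ⇒ Z=2.
Step 6. [col 2: N + A ≡ Z (mod 10)] from column 2 (N=0, Z=2, carry-in 1, digits 0,2,7,8,9 already taken and all letters distinct): A must equal 1 ⇒ A=1.
Step 7. [col 3: W + F ≡ B (mod 10)] column 3: given W=8, F=7, carry-in 0, and digits 0,1,2,7,8,9 already taken and all letters distinct, W+F≡B (mod 10) forces B=5, so B=5.
Step 8. [col 4: B + W ≡ P (mod 10)] column 4: given B=5, W=8, carry-in 1, and digits 0,1,2,5,7,8,9 already taken and all letters distinct, B+W≡P (mod 10) forces P=4, so P=4.

Answer: A=1, B=5, F=7, N=0, P=4, W=8, X=9, Z=2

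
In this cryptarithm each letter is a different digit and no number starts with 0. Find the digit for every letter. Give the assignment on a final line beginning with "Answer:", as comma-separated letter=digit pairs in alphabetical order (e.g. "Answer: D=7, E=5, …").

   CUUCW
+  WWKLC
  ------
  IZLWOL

Step 1. [col 1: W + C ≡ L (mod 10)] no forcing yet in column 1 (carry-in 0); C=7 is free and consistent — try it, so C=7.
Step 2. [I] I is the leading digit of a 6-digit sum of two 5-digit numbers; the final carry is exactly 1. So I=1.
Step 3. [col 1: W + C ≡ L (mod 10)] no forcing yet in column 1 (carry-in 0); W=5 is free and consistent — try it. So W=5.
Step 4. [col 1: W + C ≡ L (mod 10)] column 1: given W=5, C=7, carry-in 0, and digits 1,5,7 already taken and all letters distinct, W+C≡L (mod 10) forces L=2, so L=2.
Step 5. [col 2: C + L ≡ O (mod 10)] column 2 reads C+L+carry(1)=O with C=7, L=2; with digits 1,2,5,7 already taken and all letters distinct, the only value for O is 0. So O=0.
Step 6. [col 3: U + K ≡ W (mod 10)] no forcing yet in column 3 (carry-in 1); U=6 is free and consistent — try it ⇒ U=6.
Step 7. [col 3: U + K ≡ W (mod 10)] column 3 reads U+K+carry(1)=W with U=6, W=5; with digits 0,1,2,5,6,7 already taken and all letters distinct, the only value for K is 8 ⇒ K=8.
Step 8. [col 5: C + W ≡ Z (mod 10)] column 5: given C=7, W=5, carry-in 1, and digits 0,1,2,5,6,7,8 already taken and all letters distinct, C+W≡Z (mod 10) forces Z=3 ⇒ Z=3.

Answer: C=7, I=1, K=8, L=2, O=0, U=6, W=5, Z=3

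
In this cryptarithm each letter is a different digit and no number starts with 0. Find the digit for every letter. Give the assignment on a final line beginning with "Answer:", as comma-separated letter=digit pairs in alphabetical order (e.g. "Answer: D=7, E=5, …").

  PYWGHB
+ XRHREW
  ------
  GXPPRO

Step 1. [col 1: B + W ≡ O (mod 10)] no forcing yet in column 1 (carry-in 0); W=4 is free and consistent — try it, so W=4.
Step 2. [col 1: B + W ≡ O (mod 10)] B=6 is one option consistent with column 1 (B + W ≡ O (mod 10), carry-in 0) — take it. So B=6.
Step 3. [col 1: B + W ≡ O (mod 10)] from column 1 (B=6, W=4, carry-in 0, digits 4,6 already taken and all letters distinct): O must equal 0. So O=0.
Step 4. [col 2: H + E ≡ R (mod 10)] column 2 (H + E ≡ R (mod 10), carry-in 1) doesn't pin H yet; pick H=2 and continue ⇒ H=2.
Step 5. [col 2: H + E ≡ R (mod 10)] column 2 (H + E ≡ R (mod 10), carry-in 1) doesn't pin R yet; pick R=8 and continue ⇒ R=8.
Step 6. [col 2: H + E ≡ R (mod 10)] in column 2 we have H+E≡R with carry-in 1; given H=2, R=8 and digits 0,2,4,6,8 already taken and all letters distinct, that pins E to 5, so E=5.
Step 7. [col 3: G + R ≡ P (mod 10)] no forcing yet in column 3 (carry-in 0); P=7 is free and consistent — try it ⇒ P=7.
Step 8. [col 3: G + R ≡ P (mod 10)] from column 3 (R=8, P=7, carry-in 0, digits 0,2,4,5,6,7,8 already taken and all letters distinct): G must equal 9. So G=9.
Step 9. [col 5: Y + R ≡ X (mod 10)] from column 5 (R=8, carry-in 0, digits 0,2,4,5,6,7,8,9 already taken and all letters distinct): Y must equal 3 ⇒ Y=3.
Step 10. [col 5: Y + R ≡ X (mod 10)] column 5: given Y=3, R=8, carry-in 0, and digits 0,2,3,4,5,6,7,8,9 already taken and all letters distinct, Y+R≡X (mod 10) forces X=1 ⇒ X=1.

Answer: B=6, E=5, G=9, H=2, O=0, P=7, R=8, W=4, X=1, Y=3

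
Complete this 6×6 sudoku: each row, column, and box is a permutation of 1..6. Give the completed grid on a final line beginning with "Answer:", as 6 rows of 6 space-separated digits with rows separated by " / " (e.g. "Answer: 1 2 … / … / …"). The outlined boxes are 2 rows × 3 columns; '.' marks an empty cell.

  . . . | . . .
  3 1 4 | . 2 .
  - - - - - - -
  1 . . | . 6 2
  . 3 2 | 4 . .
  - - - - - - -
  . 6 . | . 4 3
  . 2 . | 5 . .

Step 1. [r1c2∈{5}] nothing but 5 survives at r1c2 ⇒ r1c2=5.
Step 2. [r6c5∈{1}] only 1 remains possible at r6c5 ⇒ r6c5=1.
Step 3. [r1c4∈{1,3,6}] in col 4, 1 fits only at r1c4 ⇒ r1c4=1.
Step 4. [r4c1∈{5,6}] 6 has one home in row 4: r4c1. So r4c1=6.
Step 5. [r6c6∈{6}] nothing but 6 survives at r6c6. So r6c6=6.
Step 6. [r5c3∈{1,5}] 1 has one home in row 5: r5c3, so r5c3=1.
Step 7. [r4c5∈{5}] r4c5 is down to just 5, so r4c5=5.
Step 8. [r3c2∈{4}] r3c2 is down to just 4. So r3c2=4.
Step 9. [r5c4∈{2}] only 2 remains possible at r5c4 ⇒ r5c4=2.
Step 10. [r2c6∈{5}] r2c6 has the single candidate 5. So r2c6=5.
Step 11. [r6c3∈{3}] r6c3 is down to just 3, so r6c3=3.
Step 12. [r2c4∈{6}] nothing but 6 survives at r2c4, so r2c4=6.
Step 13. [r3c4∈{3}] r3c4 is down to just 3. So r3c4=3.
Step 14. [r6c1∈{4}] r6c1 has the single candidate 4. So r6c1=4.
Step 15. [r4c6∈{1}] only 1 remains possible at r4c6. So r4c6=1.
Step 16. [r1c5∈{3}] r1c5 is down to just 3, so r1c5=3.
Step 17. [r5c1∈{5}] r5c1's peers cover all but 5 ⇒ r5c1=5.
Step 18. [r1c6∈{4}] r1c6 is down to just 4, so r1c6=4.
Step 19. [r1c1∈{2}] r1c1 has the single candidate 2, so r1c1=2.
Step 20. [r3c3∈{5}] r3c3 is down to just 5, so r3c3=5.
Step 21. [r1c3∈{6}] r1c3's peers cover all but 6, so r1c3=6.

Answer: 2 5 6 1 3 4 / 3 1 4 6 2 5 / 1 4 5 3 6 2 / 6 3 2 4 5 1 / 5 6 1 2 4 3 / 4 2 3 5 1 6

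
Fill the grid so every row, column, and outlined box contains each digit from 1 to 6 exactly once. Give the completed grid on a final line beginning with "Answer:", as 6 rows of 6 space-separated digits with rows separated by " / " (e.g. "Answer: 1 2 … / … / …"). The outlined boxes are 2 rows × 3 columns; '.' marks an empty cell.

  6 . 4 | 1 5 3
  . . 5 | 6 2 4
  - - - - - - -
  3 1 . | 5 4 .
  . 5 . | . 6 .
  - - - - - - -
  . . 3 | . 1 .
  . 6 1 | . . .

Step 1. [r3c6∈{2}] only 2 remains possible at r3c6 ⇒ r3c6=2.
Step 2. [r5c2∈{2,4}] in col 2, 4 fits only at r5c2, so r5c2=4.
Step 3. [r6c6∈{5}] r6c6 has the single candidate 5. So r6c6=5.
Step 4. [r6c1∈{2}] r6c1 has the single candidate 2 ⇒ r6c1=2.
Step 5. [r6c5∈{3}] r6c5 has the single candidate 3. So r6c5=3.
Step 6. [r2c1∈{1}] nothing but 1 survives at r2c1 ⇒ r2c1=1.
Step 7. [r5c6∈{6}] r5c6's peers cover all but 6 ⇒ r5c6=6.
Step 8. [r3c3∈{6}] nothing but 6 survives at r3c3. So r3c3=6.
Step 9. [r4c6∈{1}] r4c6 is down to just 1. So r4c6=1.
Step 10. [r4c1∈{4}] r4c1 has the single candidate 4. So r4c1=4.
Step 11. [r5c1∈{5}] only 5 remains possible at r5c1, so r5c1=5.
Step 12. [r4c3∈{2}] r4c3 is down to just 2. So r4c3=2.
Step 13. [r5c4∈{2}] only 2 remains possible at r5c4, so r5c4=2.
Step 14. [r1c2∈{2}] r1c2 has the single candidate 2 ⇒ r1c2=2.
Step 15. [r2c2∈{3}] only 3 remains possible at r2c2 ⇒ r2c2=3.
Step 16. [r4c4∈{3}] r4c4 is down to just 3. So r4c4=3.
Step 17. [r6c4∈{4}] r6c4 is down to just 4, so r6c4=4.

Answer: 6 2 4 1 5 3 / 1 3 5 6 2 4 / 3 1 6 5 4 2 / 4 5 2 3 6 1 / 5 4 3 2 1 6 / 2 6 1 4 3 5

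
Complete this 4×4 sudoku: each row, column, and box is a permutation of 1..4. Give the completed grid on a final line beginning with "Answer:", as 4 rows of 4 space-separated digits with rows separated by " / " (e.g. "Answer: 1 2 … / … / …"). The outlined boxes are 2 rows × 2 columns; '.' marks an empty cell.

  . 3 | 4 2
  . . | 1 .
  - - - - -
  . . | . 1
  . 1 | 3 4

Step 1. [r4c1∈{2}] only 2 remains possible at r4c1. So r4c1=2.
Step 2. [r2c1∈{4}] r2c1 is down to just 4 ⇒ r2c1=4.
Step 3. [r3c3∈{2}] r3c3's peers cover all but 2. So r3c3=2.
Step 4. [r2c2∈{2}] nothing but 2 survives at r2c2. So r2c2=2.
Step 5. [r2c4∈{3}] nothing but 3 survives at r2c4. So r2c4=3.
Step 6. [r3c2∈{4}] r3c2 has the single candidate 4, so r3c2=4.
Step 7. [r1c1∈{1}] r1c1's peers cover all but 1. So r1c1=1.
Step 8. [r3c1∈{3}] nothing but 3 survives at r3c1 ⇒ r3c1=3.

Answer: 1 3 4 2 / 4 2 1 3 / 3 4 2 1 / 2 1 3 4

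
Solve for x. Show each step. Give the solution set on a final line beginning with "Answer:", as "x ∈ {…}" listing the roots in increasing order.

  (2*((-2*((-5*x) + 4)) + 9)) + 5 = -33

Step 1. [(2*((-2*((-5*x) + 4)) + 9)) + 5 = -33] peel the +5: subtract 5 from each side. So sub: 2*((-2*((-5*x) + 4)) + 9) = -38.
Step 2. [2*((-2*((-5*x) + 4)) + 9) = -38] 2 out front; divide by 2. So div: (-2*((-5*x) + 4)) + 9 = -19.
Step 3. [(-2*((-5*x) + 4)) + 9 = -19] subtract 9: x sits inside (… + 9). So sub: -2*((-5*x) + 4) = -28.
Step 4. [-2*((-5*x) + 4) = -28] LHS = -2·(…); ÷-2 both sides, so div: (-5*x) + 4 = 14.
Step 5. [(-5*x) + 4 = 14] +4 is outermost — subtract 4 both sides. So sub: -5*x = 10.
Step 6. [-5*x = 10] -5 out front; divide by -5. So div: x = -2.

Answer: x ∈ {-2}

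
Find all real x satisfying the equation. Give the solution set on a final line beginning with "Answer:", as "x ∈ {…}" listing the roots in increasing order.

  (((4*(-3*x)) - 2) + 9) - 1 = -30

Step 1. [(((4*(-3*x)) - 2) + 9) - 1 = -30] add 1: x sits inside (… - 1). So sub: ((4*(-3*x)) - 2) + 9 = -29.
Step 2. [((4*(-3*x)) - 2) + 9 = -29] 9 comes off first (subtract 9) ⇒ sub: (4*(-3*x)) - 2 = -38.
Step 3. [(4*(-3*x)) - 2 = -38] -2 is outermost — add 2 both sides, so sub: 4*(-3*x) = -36.
Step 4. [4*(-3*x) = -36] divide by the outer 4 ⇒ div: -3*x = -9.
Step 5. [-3*x = -9] divide by the outer -3 ⇒ div: x = 3.

Answer: x ∈ {3}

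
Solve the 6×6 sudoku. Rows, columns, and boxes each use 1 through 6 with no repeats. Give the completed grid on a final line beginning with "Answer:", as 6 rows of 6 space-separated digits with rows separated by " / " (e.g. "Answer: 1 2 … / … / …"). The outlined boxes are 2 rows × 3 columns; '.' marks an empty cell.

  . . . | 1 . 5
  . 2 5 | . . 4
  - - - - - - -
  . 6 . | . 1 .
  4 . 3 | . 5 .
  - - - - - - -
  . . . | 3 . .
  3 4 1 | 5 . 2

Step 1. [r6c5∈{6}] r6c5's peers cover all but 6, so r6c5=6.
Step 2. [r3c3∈{2}] only 2 remains possible at r3c3. So r3c3=2.
Step 3. [r1c1∈{6}] r1c1 is down to just 6. So r1c1=6.
Step 4. [r2c4∈{6}] only 6 remains possible at r2c4 ⇒ r2c4=6.
Step 5. [r1c5∈{2,3}] in row 1, 2 fits only at r1c5 ⇒ r1c5=2.
Step 6. [r3c1∈{5}] r3c1 has the single candidate 5. So r3c1=5.
Step 7. [r3c6∈{3}] nothing but 3 survives at r3c6, so r3c6=3.
Step 8. [r1c2∈{3}] r1c2 is down to just 3, so r1c2=3.
Step 9. [r4c2∈{1}] r4c2 is down to just 1, so r4c2=1.
Step 10. [r5c2∈{5}] nothing but 5 survives at r5c2, so r5c2=5.
Step 11. [r5c3∈{6}] r5c3's peers cover all but 6. So r5c3=6.
Step 12. [r5c1∈{2}] only 2 remains possible at r5c1. So r5c1=2.
Step 13. [r5c6∈{1}] only 1 remains possible at r5c6 ⇒ r5c6=1.
Step 14. [r1c3∈{4}] r1c3 has the single candidate 4. So r1c3=4.
Step 15. [r3c4∈{4}] r3c4 is down to just 4 ⇒ r3c4=4.
Step 16. [r4c6∈{6}] r4c6 has the single candidate 6 ⇒ r4c6=6.
Step 17. [r4c4∈{2}] r4c4 is down to just 2, so r4c4=2.
Step 18. [r5c5∈{4}] r5c5 is down to just 4, so r5c5=4.
Step 19. [r2c5∈{3}] r2c5's peers cover all but 3, so r2c5=3.
Step 20. [r2c1∈{1}] only 1 remains possible at r2c1, so r2c1=1.

Answer: 6 3 4 1 2 5 / 1 2 5 6 3 4 / 5 6 2 4 1 3 / 4 1 3 2 5 6 / 2 5 6 3 4 1 / 3 4 1 5 6 2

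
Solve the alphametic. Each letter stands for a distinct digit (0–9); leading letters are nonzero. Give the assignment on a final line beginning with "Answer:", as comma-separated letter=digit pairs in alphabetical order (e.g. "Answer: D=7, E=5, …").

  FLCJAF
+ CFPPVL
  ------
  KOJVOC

Step 1. [col 1: F + L ≡ C (mod 10)] no forcing yet in column 1 (carry-in 0); C=3 is free and consistent — try it, so C=3.
Step 2. [col 1: F + L ≡ C (mod 10)] several values work for F in column 1 (F + L ≡ C (mod 10), carry-in 0); try F=2 ⇒ F=2.
Step 3. [col 1: F + L ≡ C (mod 10)] from column 1 (F=2, C=3, carry-in 0, digits 2,3 already taken and all letters distinct): L must equal 1. So L=1.
Step 4. [col 2: A + V ≡ O (mod 10)] no forcing yet in column 2 (carry-in 0); O=4 is free and consistent — try it, so O=4.
Step 5. [col 2: A + V ≡ O (mod 10)] A=6 is one option consistent with column 2 (A + V ≡ O (mod 10), carry-in 0) — take it. So A=6.
Step 6. [col 2: A + V ≡ O (mod 10)] column 2 reads A+V+carry(0)=O with A=6, O=4; with digits 1,2,3,4,6 already taken and all letters distinct, the only value for V is 8 ⇒ V=8.
Step 7. [col 3: J + P ≡ V (mod 10)] no forcing yet in column 3 (carry-in 1); J=0 is free and consistent — try it. So J=0.
Step 8. [col 3: J + P ≡ V (mod 10)] column 3: given J=0, V=8, carry-in 1, and digits 0,1,2,3,4,6,8 already taken and all letters distinct, J+P≡V (mod 10) forces P=7. So P=7.
Step 9. [col 6: F + C ≡ K (mod 10)] in column 6 we have F+C≡K with carry-in 0; given F=2, C=3 and digits 0,1,2,3,4,6,7,8 already taken and all letters distinct, that pins K to 5, so K=5.

Answer: A=6, C=3, F=2, J=0, K=5, L=1, O=4, P=7, V=8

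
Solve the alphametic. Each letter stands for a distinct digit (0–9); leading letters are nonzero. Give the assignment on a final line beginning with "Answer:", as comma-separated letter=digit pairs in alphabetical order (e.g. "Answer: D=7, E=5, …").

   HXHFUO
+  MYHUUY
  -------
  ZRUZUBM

Step 1. [Z] Z is the leading digit of a 7-digit sum of two 6-digit numbers; the final carry is exactly 1 ⇒ Z=1.
Step 2. [col 1: O + Y ≡ M (mod 10)] Y=6 is one option consistent with column 1 (O + Y ≡ M (mod 10), carry-in 0) — take it, so Y=6.
Step 3. [col 1: O + Y ≡ M (mod 10)] no forcing yet in column 1 (carry-in 0); M=8 is free and consistent — try it, so M=8.
Step 4. [col 1: O + Y ≡ M (mod 10)] from column 1 (Y=6, M=8, carry-in 0, digits 1,6,8 already taken and all letters distinct): O must equal 2, so O=2.
Step 5. [col 2: U + U ≡ B (mod 10)] U=7 is one option consistent with column 2 (U + U ≡ B (mod 10), carry-in 0) — take it, so U=7.
Step 6. [col 2: U + U ≡ B (mod 10)] column 2 reads U+U+carry(0)=B with U=7; with digits 1,2,6,7,8 already taken and all letters distinct, the only value for B is 4 ⇒ B=4.
Step 7. [col 3: F + U ≡ U (mod 10)] column 3 reads F+U+carry(1)=U with U=7; with digits 1,2,4,6,7,8 already taken and all letters distinct, the only value for F is 9 ⇒ F=9.
Step 8. [col 4: H + H ≡ Z (mod 10)] column 4 (H + H ≡ Z (mod 10), carry-in 1) doesn't pin H yet; pick H=5 and continue. So H=5.
Step 9. [col 5: X + Y ≡ U (mod 10)] column 5 reads X+Y+carry(1)=U with Y=6, U=7; with digits 1,2,4,5,6,7,8,9 already taken and all letters distinct, the only value for X is 0 ⇒ X=0.
Step 10. [col 6: H + M ≡ R (mod 10)] from column 6 (H=5, M=8, carry-in 0, digits 0,1,2,4,5,6,7,8,9 already taken and all letters distinct): R must equal 3 ⇒ R=3.

Answer: B=4, F=9, H=5, M=8, O=2, R=3, U=7, X=0, Y=6, Z=1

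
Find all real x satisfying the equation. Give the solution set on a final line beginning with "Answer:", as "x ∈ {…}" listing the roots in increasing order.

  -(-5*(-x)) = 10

Step 1. [-(-5*(-x)) = 10] leading − — multiply by −1, so neg: -5*(-x) = -10.
Step 2. [-5*(-x) = -10] -5 out front; divide by -5 ⇒ div: -x = 2.
Step 3. [-x = 2] LHS negated; negate both sides, so neg: x = -2.

Answer: x ∈ {-2}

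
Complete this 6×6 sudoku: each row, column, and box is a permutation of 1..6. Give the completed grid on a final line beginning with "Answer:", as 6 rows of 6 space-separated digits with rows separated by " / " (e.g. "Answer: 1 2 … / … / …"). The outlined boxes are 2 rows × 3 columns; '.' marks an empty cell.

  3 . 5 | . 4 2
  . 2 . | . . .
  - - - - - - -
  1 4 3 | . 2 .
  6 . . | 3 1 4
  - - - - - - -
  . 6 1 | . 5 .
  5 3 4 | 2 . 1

Step 1. [r1c4∈{1,6}] in row 1, 6 fits only at r1c4 ⇒ r1c4=6.
Step 2. [r3c4∈{5}] only 5 remains possible at r3c4. So r3c4=5.
Step 3. [r2c6∈{3,5}] 5 has one home in row 2: r2c6. So r2c6=5.
Step 4. [r2c5∈{3}] nothing but 3 survives at r2c5 ⇒ r2c5=3.
Step 5. [r5c4∈{4}] r5c4 is down to just 4 ⇒ r5c4=4.
Step 6. [r3c6∈{6}] r3c6 has the single candidate 6 ⇒ r3c6=6.
Step 7. [r2c3∈{6}] r2c3's peers cover all but 6 ⇒ r2c3=6.
Step 8. [r4c3∈{2}] r4c3 has the single candidate 2. So r4c3=2.
Step 9. [r6c5∈{6}] r6c5 has the single candidate 6. So r6c5=6.
Step 10. [r2c1∈{4}] only 4 remains possible at r2c1. So r2c1=4.
Step 11. [r1c2∈{1}] r1c2 is down to just 1 ⇒ r1c2=1.
Step 12. [r5c6∈{3}] r5c6 is down to just 3 ⇒ r5c6=3.
Step 13. [r2c4∈{1}] r2c4 has the single candidate 1 ⇒ r2c4=1.
Step 14. [r5c1∈{2}] r5c1 is down to just 2, so r5c1=2.
Step 15. [r4c2∈{5}] r4c2 is down to just 5 ⇒ r4c2=5.

Answer: 3 1 5 6 4 2 / 4 2 6 1 3 5 / 1 4 3 5 2 6 / 6 5 2 3 1 4 / 2 6 1 4 5 3 / 5 3 4 2 6 1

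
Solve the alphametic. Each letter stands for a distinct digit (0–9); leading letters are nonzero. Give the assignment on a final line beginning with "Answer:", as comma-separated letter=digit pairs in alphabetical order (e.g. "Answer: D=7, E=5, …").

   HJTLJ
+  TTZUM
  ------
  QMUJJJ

Step 1. [col 1: J + M ≡ J (mod 10)] from column 1 (nothing yet, carry-in 0, all letters distinct, none taken yet): M must equal 0 ⇒ M=0.
Step 2. [col 1: J + M ≡ J (mod 10)] no forcing yet in column 1 (carry-in 0); J=2 is free and consistent — try it ⇒ J=2.
Step 3. [Q] Q is the leading digit of a 6-digit sum of two 5-digit numbers; the final carry is exactly 1 ⇒ Q=1.
Step 4. [col 2: L + U ≡ J (mod 10)] U=9 is one option consistent with column 2 (L + U ≡ J (mod 10), carry-in 0) — take it ⇒ U=9.
Step 5. [col 2: L + U ≡ J (mod 10)] in column 2 we have L+U≡J with carry-in 0; given U=9, J=2 and digits 0,1,2,9 already taken and all letters distinct, that pins L to 3. So L=3.
Step 6. [col 3: T + Z ≡ J (mod 10)] several values work for T in column 3 (T + Z ≡ J (mod 10), carry-in 1); try T=6, so T=6.
Step 7. [col 3: T + Z ≡ J (mod 10)] in column 3 we have T+Z≡J with carry-in 1; given T=6, J=2 and digits 0,1,2,3,6,9 already taken and all letters distinct, that pins Z to 5. So Z=5.
Step 8. [col 5: H + T ≡ M (mod 10)] column 5 reads H+T+carry(0)=M with T=6, M=0; with digits 0,1,2,3,5,6,9 already taken and all letters distinct, the only value for H is 4 ⇒ H=4.

Answer: H=4, J=2, L=3, M=0, Q=1, T=6, U=9, Z=5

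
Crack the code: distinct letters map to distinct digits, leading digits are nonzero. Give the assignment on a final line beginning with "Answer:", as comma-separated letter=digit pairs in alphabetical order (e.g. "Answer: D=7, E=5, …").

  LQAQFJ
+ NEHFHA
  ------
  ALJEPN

Step 1. [col 1: J + A ≡ N (mod 10)] J=8 is one option consistent with column 1 (J + A ≡ N (mod 10), carry-in 0) — take it. So J=8.
Step 2. [col 1: J + A ≡ N (mod 10)] N=5 is one option consistent with column 1 (J + A ≡ N (mod 10), carry-in 0) — take it, so N=5.
Step 3. [col 1: J + A ≡ N (mod 10)] column 1: given J=8, N=5, carry-in 0, and digits 5,8 already taken and all letters distinct, J+A≡N (mod 10) forces A=7. So A=7.
Step 4. [col 2: F + H ≡ P (mod 10)] several values work for P in column 2 (F + H ≡ P (mod 10), carry-in 1); try P=4, so P=4.
Step 5. [col 2: F + H ≡ P (mod 10)] F=3 is one option consistent with column 2 (F + H ≡ P (mod 10), carry-in 1) — take it ⇒ F=3.
Step 6. [col 2: F + H ≡ P (mod 10)] column 2 reads F+H+carry(1)=P with F=3, P=4; with digits 3,4,5,7,8 already taken and all letters distinct, the only value for H is 0, so H=0.
Step 7. [col 3: Q + F ≡ E (mod 10)] E=2 is one option consistent with column 3 (Q + F ≡ E (mod 10), carry-in 0) — take it, so E=2.
Step 8. [col 3: Q + F ≡ E (mod 10)] column 3: given F=3, E=2, carry-in 0, and digits 0,2,3,4,5,7,8 already taken and all letters distinct, Q+F≡E (mod 10) forces Q=9 ⇒ Q=9.
Step 9. [col 5: Q + E ≡ L (mod 10)] column 5 reads Q+E+carry(0)=L with Q=9, E=2; with digits 0,2,3,4,5,7,8,9 already taken and all letters distinct, the only value for L is 1 ⇒ L=1.

Answer: A=7, E=2, F=3, H=0, J=8, L=1, N=5, P=4, Q=9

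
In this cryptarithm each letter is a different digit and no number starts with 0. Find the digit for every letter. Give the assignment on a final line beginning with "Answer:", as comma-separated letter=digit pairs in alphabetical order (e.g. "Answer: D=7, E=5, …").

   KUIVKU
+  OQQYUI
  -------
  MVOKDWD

Step 1. [M] M is the leading digit of a 7-digit sum of two 6-digit numbers; the final carry is exactly 1, so M=1.
Step 2. [col 1: U + I ≡ D (mod 10)] several values work for U in column 1 (U + I ≡ D (mod 10), carry-in 0); try U=6, so U=6.
Step 3. [col 1: U + I ≡ D (mod 10)] no forcing yet in column 1 (carry-in 0); D=0 is free and consistent — try it, so D=0.
Step 4. [col 1: U + I ≡ D (mod 10)] in column 1 we have U+I≡D with carry-in 0; given U=6, D=0 and digits 0,1,6 already taken and all letters distinct, that pins I to 4, so I=4.
Step 5. [col 2: K + U ≡ W (mod 10)] no forcing yet in column 2 (carry-in 1); W=5 is free and consistent — try it, so W=5.
Step 6. [col 2: K + U ≡ W (mod 10)] column 2 reads K+U+carry(1)=W with U=6, W=5; with digits 0,1,4,5,6 already taken and all letters distinct, the only value for K is 8 ⇒ K=8.
Step 7. [col 3: V + Y ≡ D (mod 10)] no forcing yet in column 3 (carry-in 1); Y=2 is free and consistent — try it, so Y=2.
Step 8. [col 3: V + Y ≡ D (mod 10)] in column 3 we have V+Y≡D with carry-in 1; given Y=2, D=0 and digits 0,1,2,4,5,6,8 already taken and all letters distinct, that pins V to 7. So V=7.
Step 9. [col 4: I + Q ≡ K (mod 10)] column 4: given I=4, K=8, carry-in 1, and digits 0,1,2,4,5,6,7,8 already taken and all letters distinct, I+Q≡K (mod 10) forces Q=3 ⇒ Q=3.
Step 10. [col 5: U + Q ≡ O (mod 10)] column 5: given U=6, Q=3, carry-in 0, and digits 0,1,2,3,4,5,6,7,8 already taken and all letters distinct, U+Q≡O (mod 10) forces O=9. So O=9.

Answer: D=0, I=4, K=8, M=1, O=9, Q=3, U=6, V=7, W=5, Y=2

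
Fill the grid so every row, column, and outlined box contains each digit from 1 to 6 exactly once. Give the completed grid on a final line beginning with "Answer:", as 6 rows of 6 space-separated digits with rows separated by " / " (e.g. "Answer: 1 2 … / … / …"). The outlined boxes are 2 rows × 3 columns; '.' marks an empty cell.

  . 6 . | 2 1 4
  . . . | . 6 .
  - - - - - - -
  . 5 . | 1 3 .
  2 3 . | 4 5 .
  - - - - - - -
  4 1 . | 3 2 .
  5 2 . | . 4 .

Step 1. [r5c3∈{6}] nothing but 6 survives at r5c3. So r5c3=6.
Step 2. [r2c3∈{1,2,3,4,5}] in row 2, 2 fits only at r2c3, so r2c3=2.
Step 3. [r2c6∈{3,5}] in col 6, 3 fits only at r2c6. So r2c6=3.
Step 4. [r4c6∈{6}] r4c6 is down to just 6 ⇒ r4c6=6.
Step 5. [r1c1∈{3}] r1c1's peers cover all but 3 ⇒ r1c1=3.
Step 6. [r3c3∈{4}] r3c3 has the single candidate 4 ⇒ r3c3=4.
Step 7. [r2c1∈{1}] only 1 remains possible at r2c1, so r2c1=1.
Step 8. [r6c4∈{6}] nothing but 6 survives at r6c4 ⇒ r6c4=6.
Step 9. [r3c1∈{6}] nothing but 6 survives at r3c1, so r3c1=6.
Step 10. [r5c6∈{5}] nothing but 5 survives at r5c6. So r5c6=5.
Step 11. [r4c3∈{1}] r4c3 has the single candidate 1 ⇒ r4c3=1.
Step 12. [r6c3∈{3}] r6c3 has the single candidate 3 ⇒ r6c3=3.
Step 13. [r6c6∈{1}] r6c6 has the single candidate 1 ⇒ r6c6=1.
Step 14. [r2c2∈{4}] r2c2 has the single candidate 4, so r2c2=4.
Step 15. [r1c3∈{5}] r1c3 is down to just 5. So r1c3=5.
Step 16. [r3c6∈{2}] r3c6's peers cover all but 2. So r3c6=2.
Step 17. [r2c4∈{5}] only 5 remains possible at r2c4. So r2c4=5.

Answer: 3 6 5 2 1 4 / 1 4 2 5 6 3 / 6 5 4 1 3 2 / 2 3 1 4 5 6 / 4 1 6 3 2 5 / 5 2 3 6 4 1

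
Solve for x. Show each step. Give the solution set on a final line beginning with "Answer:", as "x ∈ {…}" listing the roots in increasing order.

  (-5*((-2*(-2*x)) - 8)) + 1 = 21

Step 1. [(-5*((-2*(-2*x)) - 8)) + 1 = 21] 1 comes off first (subtract 1) ⇒ sub: -5*((-2*(-2*x)) - 8) = 20.
Step 2. [-5*((-2*(-2*x)) - 8) = 20] -5 out front; divide by -5. So div: (-2*(-2*x)) - 8 = -4.
Step 3. [(-2*(-2*x)) - 8 = -4] common factor -2 (LHS and -4) — divide through ⇒ factor: (-2*x) + 4 = 2.
Step 4. [(-2*x) + 4 = 2] subtract 4: x sits inside (… + 4) ⇒ sub: -2*x = -2.
Step 5. [-2*x = -2] divide by the outer -2. So div: x = 1.

Answer: x ∈ {1}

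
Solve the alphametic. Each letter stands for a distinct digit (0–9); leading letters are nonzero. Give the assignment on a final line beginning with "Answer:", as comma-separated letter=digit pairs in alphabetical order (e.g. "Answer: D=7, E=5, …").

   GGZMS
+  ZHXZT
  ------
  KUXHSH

Step 1. [col 1: S + T ≡ H (mod 10)] several values work for S in column 1 (S + T ≡ H (mod 10), carry-in 0); try S=4. So S=4.
Step 2. [col 1: S + T ≡ H (mod 10)] column 1 (S + T ≡ H (mod 10), carry-in 0) doesn't pin T yet; pick T=5 and continue, so T=5.
Step 3. [K] adding two 5-digit numbers gives at most 5+1 digits, and here it does — K is that final carry and must be 1, so K=1.
Step 4. [col 1: S + T ≡ H (mod 10)] column 1: given S=4, T=5, carry-in 0, and digits 1,4,5 already taken and all letters distinct, S+T≡H (mod 10) forces H=9 ⇒ H=9.
Step 5. [col 2: M + Z ≡ S (mod 10)] M=8 is one option consistent with column 2 (M + Z ≡ S (mod 10), carry-in 0) — take it. So M=8.
Step 6. [col 2: M + Z ≡ S (mod 10)] column 2: given M=8, S=4, carry-in 0, and digits 1,4,5,8,9 already taken and all letters distinct, M+Z≡S (mod 10) forces Z=6, so Z=6.
Step 7. [col 3: Z + X ≡ H (mod 10)] in column 3 we have Z+X≡H with carry-in 1; given Z=6, H=9 and digits 1,4,5,6,8,9 already taken and all letters distinct, that pins X to 2, so X=2.
Step 8. [col 4: G + H ≡ X (mod 10)] from column 4 (H=9, X=2, carry-in 0, digits 1,2,4,5,6,8,9 already taken and all letters distinct): G must equal 3 ⇒ G=3.
Step 9. [col 5: G + Z ≡ U (mod 10)] from column 5 (G=3, Z=6, carry-in 1, digits 1,2,3,4,5,6,8,9 already taken and all letters distinct): U must equal 0, so U=0.

Answer: G=3, H=9, K=1, M=8, S=4, T=5, U=0, X=2, Z=6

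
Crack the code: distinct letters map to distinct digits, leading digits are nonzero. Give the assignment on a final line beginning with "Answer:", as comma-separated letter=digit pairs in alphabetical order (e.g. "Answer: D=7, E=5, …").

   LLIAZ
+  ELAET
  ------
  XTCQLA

Step 1. [col 1: Z + T ≡ A (mod 10)] Z=2 is one option consistent with column 1 (Z + T ≡ A (mod 10), carry-in 0) — take it, so Z=2.
Step 2. [X] adding two 5-digit numbers gives at most 5+1 digits, and here it does — X is that final carry and must be 1, so X=1.
Step 3. [col 1: Z + T ≡ A (mod 10)] A=5 is one option consistent with column 1 (Z + T ≡ A (mod 10), carry-in 0) — take it ⇒ A=5.
Step 4. [col 1: Z + T ≡ A (mod 10)] from column 1 (Z=2, A=5, carry-in 0, digits 1,2,5 already taken and all letters distinct): T must equal 3 ⇒ T=3.
Step 5. [col 2: A + E ≡ L (mod 10)] several values work for E in column 2 (A + E ≡ L (mod 10), carry-in 0); try E=9. So E=9.
Step 6. [col 2: A + E ≡ L (mod 10)] column 2 reads A+E+carry(0)=L with A=5, E=9; with digits 1,2,3,5,9 already taken and all letters distinct, the only value for L is 4, so L=4.
Step 7. [col 3: I + A ≡ Q (mod 10)] from column 3 (A=5, carry-in 1, digits 1,2,3,4,5,9 already taken and all letters distinct): I must equal 0, so I=0.
Step 8. [col 3: I + A ≡ Q (mod 10)] from column 3 (I=0, A=5, carry-in 1, digits 0,1,2,3,4,5,9 already taken and all letters distinct): Q must equal 6, so Q=6.
Step 9. [col 4: L + L ≡ C (mod 10)] in column 4 we have L+L≡C with carry-in 0; given L=4 and digits 0,1,2,3,4,5,6,9 already taken and all letters distinct, that pins C to 8 ⇒ C=8.

Answer: A=5, C=8, E=9, I=0, L=4, Q=6, T=3, X=1, Z=2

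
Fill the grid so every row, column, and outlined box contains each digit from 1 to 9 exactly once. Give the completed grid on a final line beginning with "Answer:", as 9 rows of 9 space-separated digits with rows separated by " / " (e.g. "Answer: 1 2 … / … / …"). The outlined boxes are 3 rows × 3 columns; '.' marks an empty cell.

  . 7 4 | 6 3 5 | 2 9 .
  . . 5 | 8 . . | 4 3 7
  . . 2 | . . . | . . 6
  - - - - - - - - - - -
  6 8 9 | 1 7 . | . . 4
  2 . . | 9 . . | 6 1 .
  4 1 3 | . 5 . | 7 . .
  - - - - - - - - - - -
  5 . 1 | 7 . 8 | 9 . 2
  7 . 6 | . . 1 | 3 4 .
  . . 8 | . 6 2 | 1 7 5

Step 1. [r2c6∈{9}] nothing but 9 survives at r2c6, so r2c6=9.
Step 2. [r7c2∈{3,4}] 3 has one home in row 7: r7c2 ⇒ r7c2=3.
Step 3. [r3c7∈{5,8}] across col 7, 8 lands solely at r3c7. So r3c7=8.
Step 4. [r3c4∈{4}] r3c4's peers cover all but 4 ⇒ r3c4=4.
Step 5. [r2c1∈{1}] only 1 remains possible at r2c1 ⇒ r2c1=1.
Step 6. [r9c1∈{9}] r9c1 is down to just 9 ⇒ r9c1=9.
Step 7. [r6c8∈{2,8}] col 8 places 8 nowhere but r6c8. So r6c8=8.
Step 8. [r5c6∈{3,4}] across col 6, 4 lands solely at r5c6 ⇒ r5c6=4.
Step 9. [r4c8∈{2,5}] 2 has one home in row 4: r4c8, so r4c8=2.
Step 10. [r3c8∈{5}] r3c8's peers cover all but 5, so r3c8=5.
Step 11. [r3c2∈{9}] only 9 remains possible at r3c2. So r3c2=9.
Step 12. [r1c1∈{8}] only 8 remains possible at r1c1. So r1c1=8.
Step 13. [r4c6∈{3}] nothing but 3 survives at r4c6, so r4c6=3.
Step 14. [r8c5∈{9}] r8c5 has the single candidate 9, so r8c5=9.
Step 15. [r5c5∈{8}] r5c5 has the single candidate 8, so r5c5=8.
Step 16. [r3c6∈{7}] only 7 remains possible at r3c6 ⇒ r3c6=7.
Step 17. [r4c7∈{5}] r4c7 has the single candidate 5. So r4c7=5.
Step 18. [r2c5∈{2}] only 2 remains possible at r2c5 ⇒ r2c5=2.
Step 19. [r5c3∈{7}] nothing but 7 survives at r5c3 ⇒ r5c3=7.
Step 20. [r2c2∈{6}] r2c2 has the single candidate 6. So r2c2=6.
Step 21. [r1c9∈{1}] nothing but 1 survives at r1c9. So r1c9=1.
Step 22. [r6c9∈{9}] r6c9's peers cover all but 9, so r6c9=9.
Step 23. [r5c9∈{3}] only 3 remains possible at r5c9. So r5c9=3.
Step 24. [r9c4∈{3}] r9c4 has the single candidate 3. So r9c4=3.
Step 25. [r9c2∈{4}] r9c2 has the single candidate 4, so r9c2=4.
Step 26. [r8c4∈{5}] nothing but 5 survives at r8c4. So r8c4=5.
Step 27. [r3c5∈{1}] r3c5 has the single candidate 1, so r3c5=1.
Step 28. [r7c8∈{6}] r7c8 is down to just 6, so r7c8=6.
Step 29. [r3c1∈{3}] r3c1 has the single candidate 3. So r3c1=3.
Step 30. [r5c2∈{5}] r5c2 has the single candidate 5, so r5c2=5.
Step 31. [r8c9∈{8}] r8c9 has the single candidate 8. So r8c9=8.
Step 32. [r6c6∈{6}] r6c6 has the single candidate 6, so r6c6=6.
Step 33. [r7c5∈{4}] r7c5's peers cover all but 4 ⇒ r7c5=4.
Step 34. [r6c4∈{2}] r6c4's peers cover all but 2. So r6c4=2.
Step 35. [r8c2∈{2}] only 2 remains possible at r8c2. So r8c2=2.

Answer: 8 7 4 6 3 5 2 9 1 / 1 6 5 8 2 9 4 3 7 / 3 9 2 4 1 7 8 5 6 / 6 8 9 1 7 3 5 2 4 / 2 5 7 9 8 4 6 1 3 / 4 1 3 2 5 6 7 8 9 / 5 3 1 7 4 8 9 6 2 / 7 2 6 5 9 1 3 4 8 / 9 4 8 3 6 2 1 7 5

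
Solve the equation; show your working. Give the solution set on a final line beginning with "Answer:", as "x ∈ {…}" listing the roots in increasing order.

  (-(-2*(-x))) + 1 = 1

Step 1. [(-(-2*(-x))) + 1 = 1] subtract 1: x sits inside (… + 1), so sub: -(-2*(-x)) = 0.
Step 2. [-(-2*(-x)) = 0] leading − — multiply by −1, so neg: -2*(-x) = 0.
Step 3. [-2*(-x) = 0] LHS = -2·(…); ÷-2 both sides, so div: -x = 0.
Step 4. [-x = 0] leading − — multiply by −1 ⇒ neg: x = 0.

Answer: x ∈ {0}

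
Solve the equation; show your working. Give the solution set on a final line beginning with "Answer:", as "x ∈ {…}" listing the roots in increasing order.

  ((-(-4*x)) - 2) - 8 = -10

Step 1. [((-(-4*x)) - 2) - 8 = -10] peel the -8: add 8 from each side, so sub: (-(-4*x)) - 2 = -2.
Step 2. [(-(-4*x)) - 2 = -2] -2 is outermost — add 2 both sides. So sub: -(-4*x) = 0.
Step 3. [-(-4*x) = 0] LHS negated; negate both sides ⇒ neg: -4*x = 0.
Step 4. [-4*x = 0] -4 out front; divide by -4 ⇒ div: x = 0.

Answer: x ∈ {0}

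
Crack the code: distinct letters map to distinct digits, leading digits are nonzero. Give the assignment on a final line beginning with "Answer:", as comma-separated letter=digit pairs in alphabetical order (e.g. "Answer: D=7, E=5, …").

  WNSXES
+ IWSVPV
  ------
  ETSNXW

Step 1. [col 1: S + V ≡ W (mod 10)] column 1 (S + V ≡ W (mod 10), carry-in 0) doesn't pin V yet; pick V=3 and continue ⇒ V=3.
Step 2. [col 1: S + V ≡ W (mod 10)] column 1 (S + V ≡ W (mod 10), carry-in 0) doesn't pin W yet; pick W=2 and continue ⇒ W=2.
Step 3. [col 1: S + V ≡ W (mod 10)] column 1 reads S+V+carry(0)=W with V=3, W=2; with digits 2,3 already taken and all letters distinct, the only value for S is 9. So S=9.
Step 4. [col 2: E + P ≡ X (mod 10)] X=8 is one option consistent with column 2 (E + P ≡ X (mod 10), carry-in 1) — take it ⇒ X=8.
Step 5. [col 2: E + P ≡ X (mod 10)] no forcing yet in column 2 (carry-in 1); E=7 is free and consistent — try it. So E=7.
Step 6. [col 2: E + P ≡ X (mod 10)] from column 2 (E=7, X=8, carry-in 1, digits 2,3,7,8,9 already taken and all letters distinct): P must equal 0. So P=0.
Step 7. [col 3: X + V ≡ N (mod 10)] column 3 reads X+V+carry(0)=N with X=8, V=3; with digits 0,2,3,7,8,9 already taken and all letters distinct, the only value for N is 1, so N=1.
Step 8. [col 5: N + W ≡ T (mod 10)] in column 5 we have N+W≡T with carry-in 1; given N=1, W=2 and digits 0,1,2,3,7,8,9 already taken and all letters distinct, that pins T to 4 ⇒ T=4.
Step 9. [col 6: W + I ≡ E (mod 10)] in column 6 we have W+I≡E with carry-in 0; given W=2, E=7 and digits 0,1,2,3,4,7,8,9 already taken and all letters distinct, that pins I to 5. So I=5.

Answer: E=7, I=5, N=1, P=0, S=9, T=4, V=3, W=2, X=8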